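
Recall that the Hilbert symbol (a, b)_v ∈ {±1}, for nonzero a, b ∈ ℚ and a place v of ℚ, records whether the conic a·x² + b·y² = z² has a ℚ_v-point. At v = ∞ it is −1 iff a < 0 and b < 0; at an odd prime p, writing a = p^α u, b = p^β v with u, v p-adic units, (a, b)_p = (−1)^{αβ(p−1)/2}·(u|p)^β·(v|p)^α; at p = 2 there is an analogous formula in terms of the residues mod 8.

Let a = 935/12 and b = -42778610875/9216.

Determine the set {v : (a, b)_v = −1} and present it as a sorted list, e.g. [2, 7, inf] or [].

(a, b) ≡ (2805, -715) mod (ℚ^×)²; places V = {2, 3, 5, 7, 11, 13, 17, ∞}.
(a,b)_∞: sgn(2805)=+, sgn(-715)=−, so +1.
(a,b)_17: α=1, u≡6; β=2, v≡9 (mod 17); (6|17)=-1, (9|17)=+1; sign (−1)^0·-1^2·+1^1 = +1.
(a,b)_5: α=1, u≡1; β=3, v≡3 (mod 5); (1|5)=+1, (3|5)=-1; sign (−1)^0·+1^3·-1^1 = -1.
(a,b)_11: α=1, u≡8; β=1, v≡9 (mod 11); (8|11)=-1, (9|11)=+1; sign (−1)^1·-1^1·+1^1 = +1.
(a,b)_2: α=-2, β=-10; u≡5, v≡5 (mod 8); ε(u)ε(v)=0·0, αω(v)=-2·1, βω(u)=-10·1; sum ≡ 0  ⇒  +1.
(a,b)_13: α=0, u≡1; β=3, v≡1 (mod 13); (1|13)=+1, (1|13)=+1; sign (−1)^0·+1^3·+1^0 = +1.
(a,b)_3: α=-1, u≡2; β=-2, v≡2 (mod 3); (2|3)=-1, (2|3)=-1; sign (−1)^0·-1^-2·-1^-1 = -1.
(a,b)_7: α=0, u≡5; β=2, v≡5 (mod 7); (5|7)=-1, (5|7)=-1; sign (−1)^0·-1^2·-1^0 = +1.
(2805, -715 / ℚ) ramifies at {3, 5}: a division algebra.

[3, 5]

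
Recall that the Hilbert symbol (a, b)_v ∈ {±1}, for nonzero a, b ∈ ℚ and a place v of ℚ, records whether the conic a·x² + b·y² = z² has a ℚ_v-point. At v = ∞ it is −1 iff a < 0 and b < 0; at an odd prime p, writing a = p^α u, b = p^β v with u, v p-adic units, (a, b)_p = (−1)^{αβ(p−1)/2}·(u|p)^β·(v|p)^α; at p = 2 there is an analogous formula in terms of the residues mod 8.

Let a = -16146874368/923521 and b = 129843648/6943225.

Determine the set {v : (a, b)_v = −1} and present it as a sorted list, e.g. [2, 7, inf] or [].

Mod squares: a ≡ -23, b ≡ 23. Check v ∈ {∞, 2, 3, 5, 11, 17, 23, 31}.
v=17: a=17^0·(≡14), b=17^-2·(≡7) mod 17; (14|17)=-1, (7|17)=-1; (−1)^{0·-2·8}·(-1)^-2·(-1)^0 = +1.
v=2: v_2(a)=14, v_2(b)=6; units ≡ 1, 7 (mod 8); ε·ε+αω+βω = 0·1+14·0+6·0 ≡ 0  ⇒  (a,b)_2 = +1.
v=31: a=31^-4·(≡28), b=31^-2·(≡12) mod 31; (28|31)=+1, (12|31)=-1; (−1)^{-4·-2·15}·(+1)^-2·(-1)^-4 = +1.
v=∞: -23 < 0 and 23 > 0  ⇒  (a,b)_∞ = +1.
v=5: a=5^0·(≡2), b=5^-2·(≡2) mod 5; (2|5)=-1, (2|5)=-1; (−1)^{0·-2·2}·(-1)^-2·(-1)^0 = +1.
v=11: a=11^0·(≡7), b=11^2·(≡9) mod 11; (7|11)=-1, (9|11)=+1; (−1)^{0·2·5}·(-1)^2·(+1)^0 = +1.
v=3: a=3^4·(≡1), b=3^6·(≡2) mod 3; (1|3)=+1, (2|3)=-1; (−1)^{4·6·1}·(+1)^6·(-1)^4 = +1.
v=23: a=23^3·(≡21), b=23^1·(≡9) mod 23; (21|23)=-1, (9|23)=+1; (−1)^{3·1·11}·(-1)^1·(+1)^3 = +1.
Every local symbol is +1, so the conic -23·x² + 23·y² = z² has ℚ_v-points for all v and hence a ℚ-point; (a, b / ℚ) ≅ M_2(ℚ).

[]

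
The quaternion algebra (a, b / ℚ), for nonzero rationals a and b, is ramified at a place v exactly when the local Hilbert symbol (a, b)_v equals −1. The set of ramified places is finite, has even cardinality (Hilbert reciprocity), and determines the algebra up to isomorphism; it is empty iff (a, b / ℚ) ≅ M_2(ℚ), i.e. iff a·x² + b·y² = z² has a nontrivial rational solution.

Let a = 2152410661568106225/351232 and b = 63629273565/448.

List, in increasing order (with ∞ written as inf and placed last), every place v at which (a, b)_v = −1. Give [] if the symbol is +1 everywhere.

(a, b) ≡ (1463, 3380195) mod (ℚ^×)²; places V = {2, 3, 5, 7, 11, 13, 17, 19, 23, ∞}.
(a,b)_5: α=2, u≡2; β=1, v≡1 (mod 5); (2|5)=-1, (1|5)=+1; sign (−1)^0·-1^1·+1^2 = -1.
(a,b)_13: α=2, u≡2; β=1, v≡5 (mod 13); (2|13)=-1, (5|13)=-1; sign (−1)^0·-1^1·-1^2 = -1.
(a,b)_3: α=2, u≡2; β=2, v≡2 (mod 3); (2|3)=-1, (2|3)=-1; sign (−1)^0·-1^2·-1^2 = +1.
(a,b)_7: α=-3, u≡3; β=-1, v≡4 (mod 7); (3|7)=-1, (4|7)=+1; sign (−1)^1·-1^-1·+1^-3 = +1.
(a,b)_23: α=2, u≡22; β=1, v≡16 (mod 23); (22|23)=-1, (16|23)=+1; sign (−1)^0·-1^1·+1^2 = -1.
(a,b)_17: α=2, u≡13; β=1, v≡5 (mod 17); (13|17)=+1, (5|17)=-1; sign (−1)^0·+1^1·-1^2 = +1.
(a,b)_2: α=-10, β=-6; u≡7, v≡3 (mod 8); ε(u)ε(v)=1·1, αω(v)=-10·1, βω(u)=-6·0; sum ≡ 1  ⇒  -1.
(a,b)_∞: sgn(1463)=+, sgn(3380195)=+, so +1.
(a,b)_11: α=7, u≡9; β=4, v≡1 (mod 11); (9|11)=+1, (1|11)=+1; sign (−1)^0·+1^4·+1^7 = +1.
(a,b)_19: α=1, u≡16; β=1, v≡13 (mod 19); (16|19)=+1, (13|19)=-1; sign (−1)^1·+1^1·-1^1 = +1.
(1463, 3380195 / ℚ) ramifies at {2, 5, 13, 23}: a division algebra.

[2, 5, 13, 23]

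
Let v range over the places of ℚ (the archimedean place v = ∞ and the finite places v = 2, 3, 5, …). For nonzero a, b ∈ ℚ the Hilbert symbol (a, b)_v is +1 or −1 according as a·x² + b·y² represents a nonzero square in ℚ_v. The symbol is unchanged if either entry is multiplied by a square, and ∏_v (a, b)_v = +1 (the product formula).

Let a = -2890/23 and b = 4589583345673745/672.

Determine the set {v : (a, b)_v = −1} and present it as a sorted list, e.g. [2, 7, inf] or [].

[5, 23]

(a, b) ≡ (-230, 1560090) mod (ℚ^×)²; places V = {2, 3, 5, 7, 17, 19, 23, 29, 31, ∞}.
(a,b)_19: α=0, u≡9; β=1, v≡4 (mod 19); (9|19)=+1, (4|19)=+1; sign (−1)^0·+1^1·+1^0 = +1.
(a,b)_31: α=0, u≡28; β=2, v≡6 (mod 31); (28|31)=+1, (6|31)=-1; sign (−1)^0·+1^2·-1^0 = +1.
(a,b)_29: α=0, u≡8; β=2, v≡5 (mod 29); (8|29)=-1, (5|29)=+1; sign (−1)^0·-1^2·+1^0 = +1.
(a,b)_3: α=0, u≡1; β=-1, v≡1 (mod 3); (1|3)=+1, (1|3)=+1; sign (−1)^0·+1^-1·+1^0 = +1.
(a,b)_7: α=0, u≡4; β=-1, v≡4 (mod 7); (4|7)=+1, (4|7)=+1; sign (−1)^0·+1^-1·+1^0 = +1.
(a,b)_23: α=-1, u≡8; β=3, v≡6 (mod 23); (8|23)=+1, (6|23)=+1; sign (−1)^1·+1^3·+1^-1 = -1.
(a,b)_5: α=1, u≡4; β=1, v≡2 (mod 5); (4|5)=+1, (2|5)=-1; sign (−1)^0·+1^1·-1^1 = -1.
(a,b)_∞: sgn(-230)=−, sgn(1560090)=+, so +1.
(a,b)_2: α=1, β=-5; u≡5, v≡5 (mod 8); ε(u)ε(v)=0·0, αω(v)=1·1, βω(u)=-5·1; sum ≡ 0  ⇒  +1.
(a,b)_17: α=2, u≡4; β=3, v≡8 (mod 17); (4|17)=+1, (8|17)=+1; sign (−1)^0·+1^3·+1^2 = +1.
|Ram(-230, 1560090)| = 2, even; anisotropic at {5, 23}.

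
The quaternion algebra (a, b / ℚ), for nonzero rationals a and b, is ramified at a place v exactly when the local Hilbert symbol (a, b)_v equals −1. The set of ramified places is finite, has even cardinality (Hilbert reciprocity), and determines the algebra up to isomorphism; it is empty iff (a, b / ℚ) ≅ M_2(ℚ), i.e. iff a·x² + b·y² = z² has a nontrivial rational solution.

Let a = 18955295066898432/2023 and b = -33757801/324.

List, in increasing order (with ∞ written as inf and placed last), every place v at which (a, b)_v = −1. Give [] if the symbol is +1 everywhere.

(a, b) ≡ (4423979, -116809) mod (ℚ^×)²; places V = {2, 3, 7, 11, 17, 19, 29, 31, 37, 41, ∞}.
(a,b)_19: α=1, u≡12; β=0, v≡12 (mod 19); (12|19)=-1, (12|19)=-1; sign (−1)^0·-1^0·-1^1 = -1.
(a,b)_31: α=1, u≡4; β=0, v≡17 (mod 31); (4|31)=+1, (17|31)=-1; sign (−1)^0·+1^0·-1^1 = -1.
(a,b)_41: α=2, u≡28; β=1, v≡10 (mod 41); (28|41)=-1, (10|41)=+1; sign (−1)^0·-1^1·+1^2 = -1.
(a,b)_7: α=-1, u≡2; β=1, v≡1 (mod 7); (2|7)=+1, (1|7)=+1; sign (−1)^1·+1^1·+1^-1 = -1.
(a,b)_29: α=1, u≡26; β=0, v≡11 (mod 29); (26|29)=-1, (11|29)=-1; sign (−1)^0·-1^0·-1^1 = -1.
(a,b)_11: α=2, u≡6; β=1, v≡2 (mod 11); (6|11)=-1, (2|11)=-1; sign (−1)^0·-1^1·-1^2 = -1.
(a,b)_∞: sgn(4423979)=+, sgn(-116809)=−, so +1.
(a,b)_37: α=1, u≡32; β=1, v≡3 (mod 37); (32|37)=-1, (3|37)=+1; sign (−1)^0·-1^1·+1^1 = -1.
(a,b)_17: α=-2, u≡13; β=2, v≡15 (mod 17); (13|17)=+1, (15|17)=+1; sign (−1)^0·+1^2·+1^-2 = +1.
(a,b)_3: α=2, u≡2; β=-4, v≡2 (mod 3); (2|3)=-1, (2|3)=-1; sign (−1)^0·-1^-4·-1^2 = +1.
(a,b)_2: α=14, β=-2; u≡3, v≡7 (mod 8); ε(u)ε(v)=1·1, αω(v)=14·0, βω(u)=-2·1; sum ≡ 1  ⇒  -1.
|Ram(4423979, -116809)| = 8, even; anisotropic at {2, 7, 11, 19, 29, 31, 37, 41}.

[2, 7, 11, 19, 29, 31, 37, 41]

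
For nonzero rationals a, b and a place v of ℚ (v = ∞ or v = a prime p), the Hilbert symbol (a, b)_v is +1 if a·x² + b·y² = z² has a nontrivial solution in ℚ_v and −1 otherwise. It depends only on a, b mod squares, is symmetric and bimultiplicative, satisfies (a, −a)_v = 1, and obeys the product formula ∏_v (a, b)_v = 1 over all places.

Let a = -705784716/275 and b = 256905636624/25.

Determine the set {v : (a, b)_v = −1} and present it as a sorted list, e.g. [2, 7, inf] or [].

[11, 13, 19, 29]

(a, b) ≡ (-215656441, 215441) mod (ℚ^×)²; places V = {2, 3, 5, 7, 11, 13, 17, 19, 23, 29, ∞}.
(a,b)_11: α=-1, u≡4; β=0, v≡7 (mod 11); (4|11)=+1, (7|11)=-1; sign (−1)^0·+1^0·-1^-1 = -1.
(a,b)_19: α=1, u≡12; β=1, v≡3 (mod 19); (12|19)=-1, (3|19)=-1; sign (−1)^1·-1^1·-1^1 = -1.
(a,b)_29: α=1, u≡19; β=1, v≡20 (mod 29); (19|29)=-1, (20|29)=+1; sign (−1)^0·-1^1·+1^1 = -1.
(a,b)_23: α=1, u≡14; β=1, v≡18 (mod 23); (14|23)=-1, (18|23)=+1; sign (−1)^1·-1^1·+1^1 = +1.
(a,b)_2: α=2, β=4; u≡7, v≡1 (mod 8); ε(u)ε(v)=1·0, αω(v)=2·0, βω(u)=4·0; sum ≡ 0  ⇒  +1.
(a,b)_17: α=1, u≡2; β=1, v≡16 (mod 17); (2|17)=+1, (16|17)=+1; sign (−1)^0·+1^1·+1^1 = +1.
(a,b)_7: α=1, u≡1; β=2, v≡2 (mod 7); (1|7)=+1, (2|7)=+1; sign (−1)^0·+1^2·+1^1 = +1.
(a,b)_13: α=1, u≡7; β=2, v≡2 (mod 13); (7|13)=-1, (2|13)=-1; sign (−1)^0·-1^2·-1^1 = -1.
(a,b)_5: α=-2, u≡4; β=-2, v≡4 (mod 5); (4|5)=+1, (4|5)=+1; sign (−1)^0·+1^-2·+1^-2 = +1.
(a,b)_∞: sgn(-215656441)=−, sgn(215441)=+, so +1.
(a,b)_3: α=2, u≡2; β=2, v≡2 (mod 3); (2|3)=-1, (2|3)=-1; sign (−1)^0·-1^2·-1^2 = +1.
|Ram(-215656441, 215441)| = 4, even; anisotropic at {11, 13, 19, 29}.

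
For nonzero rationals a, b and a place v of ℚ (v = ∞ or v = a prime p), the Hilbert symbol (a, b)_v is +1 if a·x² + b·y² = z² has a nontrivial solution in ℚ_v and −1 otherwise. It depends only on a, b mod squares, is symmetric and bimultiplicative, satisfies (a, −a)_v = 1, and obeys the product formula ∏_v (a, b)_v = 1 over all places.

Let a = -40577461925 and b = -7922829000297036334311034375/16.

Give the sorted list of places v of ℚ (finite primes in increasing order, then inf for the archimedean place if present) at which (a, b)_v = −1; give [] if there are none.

[5, 13, 29, inf]

Mod squares: a ≡ -79373, b ≡ -352495. Check v ∈ {∞, 2, 5, 7, 11, 13, 17, 19, 23, 29, 37}.
v=5: a=5^2·(≡3), b=5^5·(≡4) mod 5; (3|5)=-1, (4|5)=+1; (−1)^{2·5·2}·(-1)^5·(+1)^2 = -1.
v=29: a=29^1·(≡2), b=29^3·(≡25) mod 29; (2|29)=-1, (25|29)=+1; (−1)^{1·3·14}·(-1)^3·(+1)^1 = -1.
v=7: a=7^1·(≡1), b=7^0·(≡2) mod 7; (1|7)=+1, (2|7)=+1; (−1)^{1·0·3}·(+1)^0·(+1)^1 = +1.
v=2: v_2(a)=0, v_2(b)=-4; units ≡ 3, 1 (mod 8); ε·ε+αω+βω = 1·0+0·0+-4·1 ≡ 0  ⇒  (a,b)_2 = +1.
v=19: a=19^0·(≡4), b=19^2·(≡3) mod 19; (4|19)=+1, (3|19)=-1; (−1)^{0·2·9}·(+1)^2·(-1)^0 = +1.
v=13: a=13^2·(≡6), b=13^3·(≡12) mod 13; (6|13)=-1, (12|13)=+1; (−1)^{2·3·6}·(-1)^3·(+1)^2 = -1.
v=11: a=11^2·(≡3), b=11^7·(≡4) mod 11; (3|11)=+1, (4|11)=+1; (−1)^{2·7·5}·(+1)^7·(+1)^2 = +1.
v=37: a=37^0·(≡32), b=37^2·(≡21) mod 37; (32|37)=-1, (21|37)=+1; (−1)^{0·2·18}·(-1)^2·(+1)^0 = +1.
v=23: a=23^1·(≡19), b=23^0·(≡6) mod 23; (19|23)=-1, (6|23)=+1; (−1)^{1·0·11}·(-1)^0·(+1)^1 = +1.
v=17: a=17^1·(≡6), b=17^3·(≡7) mod 17; (6|17)=-1, (7|17)=-1; (−1)^{1·3·8}·(-1)^3·(-1)^1 = +1.
v=∞: -79373 < 0 and -352495 < 0  ⇒  (a,b)_∞ = -1.
|Ram(-79373, -352495)| = 4, even; anisotropic at {5, 13, 29, ∞}.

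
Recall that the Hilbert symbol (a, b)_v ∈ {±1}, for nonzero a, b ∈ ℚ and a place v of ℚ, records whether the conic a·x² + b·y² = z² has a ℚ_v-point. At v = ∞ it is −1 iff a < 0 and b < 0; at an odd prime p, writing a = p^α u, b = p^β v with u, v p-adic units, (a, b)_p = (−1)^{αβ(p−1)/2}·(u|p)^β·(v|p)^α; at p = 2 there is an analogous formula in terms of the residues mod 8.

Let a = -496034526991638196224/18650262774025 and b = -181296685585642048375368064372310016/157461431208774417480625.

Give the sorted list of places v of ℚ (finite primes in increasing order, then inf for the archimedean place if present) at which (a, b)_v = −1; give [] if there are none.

[13, 19, 29, inf]

Mod squares: a ≡ -551, b ≡ -39. Check v ∈ {∞, 2, 3, 5, 11, 13, 17, 19, 23, 29, 47}.
v=23: a=23^-2·(≡12), b=23^-4·(≡19) mod 23; (12|23)=+1, (19|23)=-1; (−1)^{-2·-4·11}·(+1)^-4·(-1)^-2 = +1.
v=47: a=47^-4·(≡40), b=47^-6·(≡2) mod 47; (40|47)=-1, (2|47)=+1; (−1)^{-4·-6·23}·(-1)^-6·(+1)^-4 = +1.
v=13: a=13^4·(≡5), b=13^7·(≡4) mod 13; (5|13)=-1, (4|13)=+1; (−1)^{4·7·6}·(-1)^7·(+1)^4 = -1.
v=29: a=29^1·(≡10), b=29^2·(≡2) mod 29; (10|29)=-1, (2|29)=-1; (−1)^{1·2·14}·(-1)^2·(-1)^1 = -1.
v=19: a=19^5·(≡17), b=19^8·(≡13) mod 19; (17|19)=+1, (13|19)=-1; (−1)^{5·8·9}·(+1)^8·(-1)^5 = -1.
v=2: v_2(a)=12, v_2(b)=20; units ≡ 1, 1 (mod 8); ε·ε+αω+βω = 0·0+12·0+20·0 ≡ 0  ⇒  (a,b)_2 = +1.
v=11: a=11^0·(≡10), b=11^2·(≡5) mod 11; (10|11)=-1, (5|11)=+1; (−1)^{0·2·5}·(-1)^2·(+1)^0 = +1.
v=3: a=3^10·(≡1), b=3^13·(≡2) mod 3; (1|3)=+1, (2|3)=-1; (−1)^{10·13·1}·(+1)^13·(-1)^10 = +1.
v=∞: -551 < 0 and -39 < 0  ⇒  (a,b)_∞ = -1.
v=17: a=17^-2·(≡5), b=17^-4·(≡14) mod 17; (5|17)=-1, (14|17)=-1; (−1)^{-2·-4·8}·(-1)^-4·(-1)^-2 = +1.
v=5: a=5^-2·(≡1), b=5^-4·(≡1) mod 5; (1|5)=+1, (1|5)=+1; (−1)^{-2·-4·2}·(+1)^-4·(+1)^-2 = +1.
(-551, -39 / ℚ) ramifies at {13, 19, 29, ∞}: a division algebra.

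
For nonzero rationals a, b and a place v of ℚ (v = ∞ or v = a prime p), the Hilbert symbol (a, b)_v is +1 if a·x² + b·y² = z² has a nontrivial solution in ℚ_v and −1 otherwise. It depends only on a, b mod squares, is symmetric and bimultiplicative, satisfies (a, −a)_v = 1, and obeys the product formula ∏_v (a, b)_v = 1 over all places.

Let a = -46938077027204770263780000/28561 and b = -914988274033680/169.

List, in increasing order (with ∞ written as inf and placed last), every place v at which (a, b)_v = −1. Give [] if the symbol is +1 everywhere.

(a, b) ≡ (-14858, -1705) mod (ℚ^×)²; places V = {2, 3, 5, 7, 11, 13, 17, 19, 23, 31, ∞}.
(a,b)_23: α=1, u≡11; β=0, v≡7 (mod 23); (11|23)=-1, (7|23)=-1; sign (−1)^0·-1^0·-1^1 = -1.
(a,b)_19: α=3, u≡7; β=2, v≡4 (mod 19); (7|19)=+1, (4|19)=+1; sign (−1)^0·+1^2·+1^3 = +1.
(a,b)_2: α=5, β=4; u≡3, v≡7 (mod 8); ε(u)ε(v)=1·1, αω(v)=5·0, βω(u)=4·1; sum ≡ 1  ⇒  -1.
(a,b)_13: α=-4, u≡1; β=-2, v≡11 (mod 13); (1|13)=+1, (11|13)=-1; sign (−1)^0·+1^-2·-1^-4 = +1.
(a,b)_31: α=2, u≡30; β=1, v≡20 (mod 31); (30|31)=-1, (20|31)=+1; sign (−1)^0·-1^1·+1^2 = -1.
(a,b)_11: α=2, u≡1; β=1, v≡6 (mod 11); (1|11)=+1, (6|11)=-1; sign (−1)^0·+1^1·-1^2 = +1.
(a,b)_5: α=4, u≡2; β=1, v≡1 (mod 5); (2|5)=-1, (1|5)=+1; sign (−1)^0·-1^1·+1^4 = -1.
(a,b)_17: α=3, u≡12; β=2, v≡11 (mod 17); (12|17)=-1, (11|17)=-1; sign (−1)^0·-1^2·-1^3 = -1.
(a,b)_7: α=2, u≡6; β=2, v≡5 (mod 7); (6|7)=-1, (5|7)=-1; sign (−1)^0·-1^2·-1^2 = +1.
(a,b)_∞: sgn(-14858)=−, sgn(-1705)=−, so -1.
(a,b)_3: α=12, u≡1; β=8, v≡2 (mod 3); (1|3)=+1, (2|3)=-1; sign (−1)^0·+1^8·-1^12 = +1.
(-14858, -1705 / ℚ) ramifies at {2, 5, 17, 23, 31, ∞}: a division algebra.

[2, 5, 17, 23, 31, inf]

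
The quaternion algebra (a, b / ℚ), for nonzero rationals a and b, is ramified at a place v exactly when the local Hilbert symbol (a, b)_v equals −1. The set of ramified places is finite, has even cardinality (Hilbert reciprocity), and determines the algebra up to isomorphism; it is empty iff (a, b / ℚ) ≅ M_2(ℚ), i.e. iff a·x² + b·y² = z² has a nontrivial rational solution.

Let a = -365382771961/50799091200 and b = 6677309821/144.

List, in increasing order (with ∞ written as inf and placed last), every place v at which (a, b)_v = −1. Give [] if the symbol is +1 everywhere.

Mod squares: a ≡ -78, b ≡ 589. Check v ∈ {∞, 2, 3, 5, 7, 11, 13, 17, 19, 29, 31, 37}.
v=11: a=11^-2·(≡2), b=11^0·(≡6) mod 11; (2|11)=-1, (6|11)=-1; (−1)^{-2·0·5}·(-1)^0·(-1)^-2 = +1.
v=3: a=3^-1·(≡1), b=3^-2·(≡1) mod 3; (1|3)=+1, (1|3)=+1; (−1)^{-1·-2·1}·(+1)^-2·(+1)^-1 = +1.
v=19: a=19^0·(≡9), b=19^1·(≡14) mod 19; (9|19)=+1, (14|19)=-1; (−1)^{0·1·9}·(+1)^1·(-1)^0 = +1.
v=17: a=17^2·(≡14), b=17^0·(≡12) mod 17; (14|17)=-1, (12|17)=-1; (−1)^{2·0·8}·(-1)^0·(-1)^2 = +1.
v=29: a=29^-2·(≡20), b=29^0·(≡6) mod 29; (20|29)=+1, (6|29)=+1; (−1)^{-2·0·14}·(+1)^0·(+1)^-2 = +1.
v=37: a=37^2·(≡36), b=37^2·(≡4) mod 37; (36|37)=+1, (4|37)=+1; (−1)^{2·2·18}·(+1)^2·(+1)^2 = +1.
v=∞: -78 < 0 and 589 > 0  ⇒  (a,b)_∞ = +1.
v=2: v_2(a)=-9, v_2(b)=-4; units ≡ 1, 5 (mod 8); ε·ε+αω+βω = 0·0+-9·1+-4·0 ≡ 1  ⇒  (a,b)_2 = -1.
v=7: a=7^0·(≡6), b=7^2·(≡1) mod 7; (6|7)=-1, (1|7)=+1; (−1)^{0·2·3}·(-1)^2·(+1)^0 = +1.
v=31: a=31^4·(≡22), b=31^1·(≡19) mod 31; (22|31)=-1, (19|31)=+1; (−1)^{4·1·15}·(-1)^1·(+1)^4 = -1.
v=13: a=13^-1·(≡11), b=13^2·(≡4) mod 13; (11|13)=-1, (4|13)=+1; (−1)^{-1·2·6}·(-1)^2·(+1)^-1 = +1.
v=5: a=5^-2·(≡3), b=5^0·(≡4) mod 5; (3|5)=-1, (4|5)=+1; (−1)^{-2·0·2}·(-1)^0·(+1)^-2 = +1.
(-78, 589 / ℚ) ramifies at {2, 31}: a division algebra.

[2, 31]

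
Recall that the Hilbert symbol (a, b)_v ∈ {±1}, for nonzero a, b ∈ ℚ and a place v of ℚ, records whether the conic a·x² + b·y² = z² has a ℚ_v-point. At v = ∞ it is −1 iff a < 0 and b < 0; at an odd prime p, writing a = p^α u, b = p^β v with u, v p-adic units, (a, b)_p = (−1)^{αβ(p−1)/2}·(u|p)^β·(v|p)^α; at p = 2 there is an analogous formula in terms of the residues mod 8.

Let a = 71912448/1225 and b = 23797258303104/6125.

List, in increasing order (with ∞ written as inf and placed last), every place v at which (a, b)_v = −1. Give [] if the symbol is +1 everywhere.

[2, 3, 5, 17]

Mod squares: a ≡ 3, b ≡ 72930. Check v ∈ {∞, 2, 3, 5, 7, 11, 13, 17}.
v=17: a=17^2·(≡3), b=17^3·(≡12) mod 17; (3|17)=-1, (12|17)=-1; (−1)^{2·3·8}·(-1)^3·(-1)^2 = -1.
v=13: a=13^0·(≡12), b=13^1·(≡2) mod 13; (12|13)=+1, (2|13)=-1; (−1)^{0·1·6}·(+1)^1·(-1)^0 = +1.
v=11: a=11^0·(≡9), b=11^3·(≡10) mod 11; (9|11)=+1, (10|11)=-1; (−1)^{0·3·5}·(+1)^3·(-1)^0 = +1.
v=2: v_2(a)=10, v_2(b)=7; units ≡ 3, 1 (mod 8); ε·ε+αω+βω = 1·0+10·0+7·1 ≡ 1  ⇒  (a,b)_2 = -1.
v=5: a=5^-2·(≡2), b=5^-3·(≡1) mod 5; (2|5)=-1, (1|5)=+1; (−1)^{-2·-3·2}·(-1)^-3·(+1)^-2 = -1.
v=3: a=3^5·(≡1), b=3^7·(≡1) mod 3; (1|3)=+1, (1|3)=+1; (−1)^{5·7·1}·(+1)^7·(+1)^5 = -1.
v=7: a=7^-2·(≡5), b=7^-2·(≡1) mod 7; (5|7)=-1, (1|7)=+1; (−1)^{-2·-2·3}·(-1)^-2·(+1)^-2 = +1.
v=∞: 3 > 0 and 72930 > 0  ⇒  (a,b)_∞ = +1.
(3, 72930 / ℚ) ramifies at {2, 3, 5, 17}: a division algebra.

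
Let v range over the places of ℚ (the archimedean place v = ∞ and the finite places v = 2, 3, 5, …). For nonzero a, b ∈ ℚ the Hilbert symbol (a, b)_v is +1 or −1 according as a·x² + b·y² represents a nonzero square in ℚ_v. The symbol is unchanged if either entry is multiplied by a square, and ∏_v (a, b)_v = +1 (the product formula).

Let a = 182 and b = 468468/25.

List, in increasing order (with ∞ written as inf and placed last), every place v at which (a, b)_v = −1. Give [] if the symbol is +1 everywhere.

(a, b) ≡ (182, 77) mod (ℚ^×)²; places V = {2, 3, 5, 7, 11, 13, ∞}.
(a,b)_∞: sgn(182)=+, sgn(77)=+, so +1.
(a,b)_13: α=1, u≡1; β=2, v≡10 (mod 13); (1|13)=+1, (10|13)=+1; sign (−1)^0·+1^2·+1^1 = +1.
(a,b)_2: α=1, β=2; u≡3, v≡5 (mod 8); ε(u)ε(v)=1·0, αω(v)=1·1, βω(u)=2·1; sum ≡ 1  ⇒  -1.
(a,b)_3: α=0, u≡2; β=2, v≡2 (mod 3); (2|3)=-1, (2|3)=-1; sign (−1)^0·-1^2·-1^0 = +1.
(a,b)_5: α=0, u≡2; β=-2, v≡3 (mod 5); (2|5)=-1, (3|5)=-1; sign (−1)^0·-1^-2·-1^0 = +1.
(a,b)_7: α=1, u≡5; β=1, v≡1 (mod 7); (5|7)=-1, (1|7)=+1; sign (−1)^1·-1^1·+1^1 = +1.
(a,b)_11: α=0, u≡6; β=1, v≡6 (mod 11); (6|11)=-1, (6|11)=-1; sign (−1)^0·-1^1·-1^0 = -1.
|Ram(182, 77)| = 2, even; anisotropic at {2, 11}.

[2, 11]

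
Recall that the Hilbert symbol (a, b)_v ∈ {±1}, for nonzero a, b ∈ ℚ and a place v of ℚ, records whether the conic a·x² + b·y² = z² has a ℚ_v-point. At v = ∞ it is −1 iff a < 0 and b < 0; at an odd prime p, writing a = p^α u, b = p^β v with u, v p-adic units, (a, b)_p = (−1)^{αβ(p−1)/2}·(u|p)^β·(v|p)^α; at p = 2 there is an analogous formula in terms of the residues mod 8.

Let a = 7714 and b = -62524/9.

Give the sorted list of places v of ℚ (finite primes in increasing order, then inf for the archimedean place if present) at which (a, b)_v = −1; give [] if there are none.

[7, 29]

(a, b) ≡ (7714, -319) mod (ℚ^×)²; places V = {2, 3, 7, 11, 19, 29, ∞}.
(a,b)_3: α=0, u≡1; β=-2, v≡2 (mod 3); (1|3)=+1, (2|3)=-1; sign (−1)^0·+1^-2·-1^0 = +1.
(a,b)_29: α=1, u≡5; β=1, v≡15 (mod 29); (5|29)=+1, (15|29)=-1; sign (−1)^0·+1^1·-1^1 = -1.
(a,b)_11: α=0, u≡3; β=1, v≡4 (mod 11); (3|11)=+1, (4|11)=+1; sign (−1)^0·+1^1·+1^0 = +1.
(a,b)_19: α=1, u≡7; β=0, v≡9 (mod 19); (7|19)=+1, (9|19)=+1; sign (−1)^0·+1^0·+1^1 = +1.
(a,b)_2: α=1, β=2; u≡1, v≡1 (mod 8); ε(u)ε(v)=0·0, αω(v)=1·0, βω(u)=2·0; sum ≡ 0  ⇒  +1.
(a,b)_7: α=1, u≡3; β=2, v≡6 (mod 7); (3|7)=-1, (6|7)=-1; sign (−1)^0·-1^2·-1^1 = -1.
(a,b)_∞: sgn(7714)=+, sgn(-319)=−, so +1.
|Ram(7714, -319)| = 2, even; anisotropic at {7, 29}.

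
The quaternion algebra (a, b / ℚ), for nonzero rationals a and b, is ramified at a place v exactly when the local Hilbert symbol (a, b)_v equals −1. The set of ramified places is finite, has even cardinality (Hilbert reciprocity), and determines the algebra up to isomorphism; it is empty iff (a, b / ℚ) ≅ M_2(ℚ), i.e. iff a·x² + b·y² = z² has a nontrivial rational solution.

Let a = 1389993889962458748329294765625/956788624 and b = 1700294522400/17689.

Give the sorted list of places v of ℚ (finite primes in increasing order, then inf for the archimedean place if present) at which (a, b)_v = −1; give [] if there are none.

[29, 47]

Mod squares: a ≡ 502665, b ≡ 5830914. Check v ∈ {∞, 2, 3, 5, 7, 11, 13, 19, 23, 29, 31, 37, 47}.
v=5: a=5^7·(≡2), b=5^2·(≡4) mod 5; (2|5)=-1, (4|5)=+1; (−1)^{7·2·2}·(-1)^2·(+1)^7 = +1.
v=11: a=11^-2·(≡9), b=11^0·(≡1) mod 11; (9|11)=+1, (1|11)=+1; (−1)^{-2·0·5}·(+1)^0·(+1)^-2 = +1.
v=23: a=23^3·(≡11), b=23^1·(≡13) mod 23; (11|23)=-1, (13|23)=+1; (−1)^{3·1·11}·(-1)^1·(+1)^3 = +1.
v=19: a=19^-2·(≡7), b=19^-2·(≡6) mod 19; (7|19)=+1, (6|19)=+1; (−1)^{-2·-2·9}·(+1)^-2·(+1)^-2 = +1.
v=7: a=7^0·(≡2), b=7^-2·(≡3) mod 7; (2|7)=+1, (3|7)=-1; (−1)^{0·-2·3}·(+1)^-2·(-1)^0 = +1.
v=29: a=29^2·(≡19), b=29^1·(≡13) mod 29; (19|29)=-1, (13|29)=+1; (−1)^{2·1·14}·(-1)^1·(+1)^2 = -1.
v=13: a=13^4·(≡7), b=13^0·(≡5) mod 13; (7|13)=-1, (5|13)=-1; (−1)^{4·0·6}·(-1)^0·(-1)^4 = +1.
v=∞: 502665 > 0 and 5830914 > 0  ⇒  (a,b)_∞ = +1.
v=3: a=3^9·(≡2), b=3^7·(≡1) mod 3; (2|3)=-1, (1|3)=+1; (−1)^{9·7·1}·(-1)^7·(+1)^9 = +1.
v=2: v_2(a)=-4, v_2(b)=5; units ≡ 1, 1 (mod 8); ε·ε+αω+βω = 0·0+-4·0+5·0 ≡ 0  ⇒  (a,b)_2 = +1.
v=47: a=47^3·(≡10), b=47^1·(≡26) mod 47; (10|47)=-1, (26|47)=-1; (−1)^{3·1·23}·(-1)^1·(-1)^3 = -1.
v=37: a=37^-2·(≡5), b=37^0·(≡10) mod 37; (5|37)=-1, (10|37)=+1; (−1)^{-2·0·18}·(-1)^0·(+1)^-2 = +1.
v=31: a=31^3·(≡5), b=31^1·(≡6) mod 31; (5|31)=+1, (6|31)=-1; (−1)^{3·1·15}·(+1)^1·(-1)^3 = +1.
(502665, 5830914 / ℚ) ramifies at {29, 47}: a division algebra.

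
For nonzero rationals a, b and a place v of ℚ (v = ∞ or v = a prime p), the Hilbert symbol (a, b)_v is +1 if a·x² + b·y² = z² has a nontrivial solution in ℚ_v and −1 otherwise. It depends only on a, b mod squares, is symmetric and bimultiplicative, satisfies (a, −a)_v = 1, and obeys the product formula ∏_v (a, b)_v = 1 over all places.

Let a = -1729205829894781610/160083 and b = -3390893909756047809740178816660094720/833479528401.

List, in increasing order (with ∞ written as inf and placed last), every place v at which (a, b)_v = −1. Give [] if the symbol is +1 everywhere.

Mod squares: a ≡ -1230, b ≡ -4495. Check v ∈ {∞, 2, 3, 5, 7, 11, 13, 17, 29, 31, 41, 43, 47, 53}.
v=53: a=53^2·(≡4), b=53^2·(≡29) mod 53; (4|53)=+1, (29|53)=+1; (−1)^{2·2·26}·(+1)^2·(+1)^2 = +1.
v=13: a=13^0·(≡5), b=13^-2·(≡4) mod 13; (5|13)=-1, (4|13)=+1; (−1)^{0·-2·6}·(-1)^-2·(+1)^0 = +1.
v=7: a=7^-2·(≡4), b=7^0·(≡3) mod 7; (4|7)=+1, (3|7)=-1; (−1)^{-2·0·3}·(+1)^0·(-1)^-2 = +1.
v=47: a=47^2·(≡31), b=47^4·(≡21) mod 47; (31|47)=-1, (21|47)=+1; (−1)^{2·4·23}·(-1)^4·(+1)^2 = +1.
v=29: a=29^4·(≡10), b=29^7·(≡15) mod 29; (10|29)=-1, (15|29)=-1; (−1)^{4·7·14}·(-1)^7·(-1)^4 = -1.
v=5: a=5^1·(≡1), b=5^1·(≡1) mod 5; (1|5)=+1, (1|5)=+1; (−1)^{1·1·2}·(+1)^1·(+1)^1 = +1.
v=41: a=41^1·(≡7), b=41^2·(≡38) mod 41; (7|41)=-1, (38|41)=-1; (−1)^{1·2·20}·(-1)^2·(-1)^1 = -1.
v=∞: -1230 < 0 and -4495 < 0  ⇒  (a,b)_∞ = -1.
v=17: a=17^0·(≡14), b=17^-4·(≡5) mod 17; (14|17)=-1, (5|17)=-1; (−1)^{0·-4·8}·(-1)^-4·(-1)^0 = +1.
v=2: v_2(a)=1, v_2(b)=8; units ≡ 1, 1 (mod 8); ε·ε+αω+βω = 0·0+1·0+8·0 ≡ 0  ⇒  (a,b)_2 = +1.
v=11: a=11^-2·(≡8), b=11^2·(≡9) mod 11; (8|11)=-1, (9|11)=+1; (−1)^{-2·2·5}·(-1)^2·(+1)^-2 = +1.
v=3: a=3^-3·(≡1), b=3^-10·(≡2) mod 3; (1|3)=+1, (2|3)=-1; (−1)^{-3·-10·1}·(+1)^-10·(-1)^-3 = -1.
v=31: a=31^2·(≡5), b=31^3·(≡25) mod 31; (5|31)=+1, (25|31)=+1; (−1)^{2·3·15}·(+1)^3·(+1)^2 = +1.
v=43: a=43^0·(≡4), b=43^2·(≡19) mod 43; (4|43)=+1, (19|43)=-1; (−1)^{0·2·21}·(+1)^2·(-1)^0 = +1.
|Ram(-1230, -4495)| = 4, even; anisotropic at {3, 29, 41, ∞}.

[3, 29, 41, inf]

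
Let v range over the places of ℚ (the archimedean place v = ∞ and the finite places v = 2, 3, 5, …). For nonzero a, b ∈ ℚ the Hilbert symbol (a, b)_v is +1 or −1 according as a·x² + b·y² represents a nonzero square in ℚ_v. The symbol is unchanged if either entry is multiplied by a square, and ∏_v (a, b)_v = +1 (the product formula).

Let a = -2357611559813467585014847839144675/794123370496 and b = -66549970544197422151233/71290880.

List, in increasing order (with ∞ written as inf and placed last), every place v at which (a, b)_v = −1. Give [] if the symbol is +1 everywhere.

[3, 5, 13, 17, 19, 23, 29, inf]

(a, b) ≡ (-646323, -1365) mod (ℚ^×)²; places V = {2, 3, 5, 7, 13, 17, 19, 23, 29, 59, ∞}.
(a,b)_19: α=3, u≡2; β=2, v≡8 (mod 19); (2|19)=-1, (8|19)=-1; sign (−1)^0·-1^2·-1^3 = -1.
(a,b)_3: α=9, u≡1; β=3, v≡1 (mod 3); (1|3)=+1, (1|3)=+1; sign (−1)^1·+1^3·+1^9 = -1.
(a,b)_29: α=5, u≡15; β=4, v≡26 (mod 29); (15|29)=-1, (26|29)=-1; sign (−1)^0·-1^4·-1^5 = -1.
(a,b)_5: α=2, u≡3; β=-1, v≡2 (mod 5); (3|5)=-1, (2|5)=-1; sign (−1)^0·-1^-1·-1^2 = -1.
(a,b)_59: α=-4, u≡49; β=-2, v≡49 (mod 59); (49|59)=+1, (49|59)=+1; sign (−1)^0·+1^-2·+1^-4 = +1.
(a,b)_∞: sgn(-646323)=−, sgn(-1365)=−, so -1.
(a,b)_7: α=8, u≡2; β=5, v≡2 (mod 7); (2|7)=+1, (2|7)=+1; sign (−1)^0·+1^5·+1^8 = +1.
(a,b)_13: α=4, u≡7; β=1, v≡1 (mod 13); (7|13)=-1, (1|13)=+1; sign (−1)^0·-1^1·+1^4 = -1.
(a,b)_17: α=1, u≡10; β=4, v≡10 (mod 17); (10|17)=-1, (10|17)=-1; sign (−1)^0·-1^4·-1^1 = -1.
(a,b)_23: α=3, u≡5; β=2, v≡10 (mod 23); (5|23)=-1, (10|23)=-1; sign (−1)^0·-1^2·-1^3 = -1.
(a,b)_2: α=-16, β=-12; u≡5, v≡3 (mod 8); ε(u)ε(v)=0·1, αω(v)=-16·1, βω(u)=-12·1; sum ≡ 0  ⇒  +1.
Ram(-646323, -1365) = {3, 5, 13, 17, 19, 23, 29, ∞}; no ℚ_3-point on the conic.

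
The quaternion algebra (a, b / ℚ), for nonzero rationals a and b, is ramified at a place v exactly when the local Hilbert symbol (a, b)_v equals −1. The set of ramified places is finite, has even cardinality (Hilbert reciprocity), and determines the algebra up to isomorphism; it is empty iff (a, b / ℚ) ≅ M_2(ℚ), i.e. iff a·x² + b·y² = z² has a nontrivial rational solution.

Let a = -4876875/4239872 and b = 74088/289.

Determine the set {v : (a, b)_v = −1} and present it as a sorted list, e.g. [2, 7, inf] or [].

Mod squares: a ≡ -6, b ≡ 42. Check v ∈ {∞, 2, 3, 5, 7, 13, 17}.
v=17: a=17^2·(≡10), b=17^-2·(≡2) mod 17; (10|17)=-1, (2|17)=+1; (−1)^{2·-2·8}·(-1)^-2·(+1)^2 = +1.
v=2: v_2(a)=-9, v_2(b)=3; units ≡ 5, 5 (mod 8); ε·ε+αω+βω = 0·0+-9·1+3·1 ≡ 0  ⇒  (a,b)_2 = +1.
v=13: a=13^-2·(≡8), b=13^0·(≡9) mod 13; (8|13)=-1, (9|13)=+1; (−1)^{-2·0·6}·(-1)^0·(+1)^-2 = +1.
v=∞: -6 < 0 and 42 > 0  ⇒  (a,b)_∞ = +1.
v=3: a=3^3·(≡1), b=3^3·(≡2) mod 3; (1|3)=+1, (2|3)=-1; (−1)^{3·3·1}·(+1)^3·(-1)^3 = +1.
v=7: a=7^-2·(≡4), b=7^3·(≡3) mod 7; (4|7)=+1, (3|7)=-1; (−1)^{-2·3·3}·(+1)^3·(-1)^-2 = +1.
v=5: a=5^4·(≡1), b=5^0·(≡2) mod 5; (1|5)=+1, (2|5)=-1; (−1)^{4·0·2}·(+1)^0·(-1)^4 = +1.
Ram(a, b) = ∅: the form -6·x² + 42·y² − z² is isotropic over every ℚ_v, so by Hasse–Minkowski it is isotropic over ℚ.

[]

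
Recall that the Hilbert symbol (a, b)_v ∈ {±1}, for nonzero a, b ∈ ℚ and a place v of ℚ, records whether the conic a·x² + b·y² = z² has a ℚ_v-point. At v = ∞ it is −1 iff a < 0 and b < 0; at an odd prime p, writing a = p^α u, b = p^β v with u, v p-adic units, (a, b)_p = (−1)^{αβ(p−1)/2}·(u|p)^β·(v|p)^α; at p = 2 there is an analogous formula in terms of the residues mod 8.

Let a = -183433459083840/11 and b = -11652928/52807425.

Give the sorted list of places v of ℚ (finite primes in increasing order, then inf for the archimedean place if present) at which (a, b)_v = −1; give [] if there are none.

(a, b) ≡ (-19635, -4389) mod (ℚ^×)²; places V = {2, 3, 5, 7, 11, 17, 19, 23, 37, ∞}.
(a,b)_3: α=3, u≡1; β=-1, v≡1 (mod 3); (1|3)=+1, (1|3)=+1; sign (−1)^1·+1^-1·+1^3 = -1.
(a,b)_37: α=2, u≡21; β=2, v≡17 (mod 37); (21|37)=+1, (17|37)=-1; sign (−1)^0·+1^2·-1^2 = +1.
(a,b)_7: α=1, u≡2; β=1, v≡6 (mod 7); (2|7)=+1, (6|7)=-1; sign (−1)^1·+1^1·-1^1 = +1.
(a,b)_5: α=1, u≡2; β=-2, v≡1 (mod 5); (2|5)=-1, (1|5)=+1; sign (−1)^0·-1^-2·+1^1 = +1.
(a,b)_23: α=0, u≡19; β=-2, v≡9 (mod 23); (19|23)=-1, (9|23)=+1; sign (−1)^0·-1^-2·+1^0 = +1.
(a,b)_11: α=-1, u≡2; β=-3, v≡6 (mod 11); (2|11)=-1, (6|11)=-1; sign (−1)^1·-1^-3·-1^-1 = -1.
(a,b)_∞: sgn(-19635)=−, sgn(-4389)=−, so -1.
(a,b)_19: α=4, u≡4; β=1, v≡9 (mod 19); (4|19)=+1, (9|19)=+1; sign (−1)^0·+1^1·+1^4 = +1.
(a,b)_17: α=1, u≡9; β=0, v≡14 (mod 17); (9|17)=+1, (14|17)=-1; sign (−1)^0·+1^0·-1^1 = -1.
(a,b)_2: α=6, β=6; u≡5, v≡3 (mod 8); ε(u)ε(v)=0·1, αω(v)=6·1, βω(u)=6·1; sum ≡ 0  ⇒  +1.
Ram(-19635, -4389) = {3, 11, 17, ∞}; no ℚ_3-point on the conic.

[3, 11, 17, inf]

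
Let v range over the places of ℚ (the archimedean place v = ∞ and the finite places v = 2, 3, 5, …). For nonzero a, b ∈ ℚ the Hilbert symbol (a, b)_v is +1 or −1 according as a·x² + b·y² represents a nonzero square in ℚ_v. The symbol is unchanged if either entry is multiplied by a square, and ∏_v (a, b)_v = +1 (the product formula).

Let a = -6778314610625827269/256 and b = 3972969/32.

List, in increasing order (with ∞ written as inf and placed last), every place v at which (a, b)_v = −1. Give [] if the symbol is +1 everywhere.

[2, 13]

Mod squares: a ≡ -21, b ≡ 2002. Check v ∈ {∞, 2, 3, 7, 11, 13}.
v=13: a=13^4·(≡11), b=13^1·(≡8) mod 13; (11|13)=-1, (8|13)=-1; (−1)^{4·1·6}·(-1)^1·(-1)^4 = -1.
v=2: v_2(a)=-8, v_2(b)=-5; units ≡ 3, 1 (mod 8); ε·ε+αω+βω = 1·0+-8·0+-5·1 ≡ 1  ⇒  (a,b)_2 = -1.
v=7: a=7^7·(≡1), b=7^3·(≡3) mod 7; (1|7)=+1, (3|7)=-1; (−1)^{7·3·3}·(+1)^3·(-1)^7 = +1.
v=3: a=3^9·(≡2), b=3^4·(≡1) mod 3; (2|3)=-1, (1|3)=+1; (−1)^{9·4·1}·(-1)^4·(+1)^9 = +1.
v=∞: -21 < 0 and 2002 > 0  ⇒  (a,b)_∞ = +1.
v=11: a=11^4·(≡4), b=11^1·(≡6) mod 11; (4|11)=+1, (6|11)=-1; (−1)^{4·1·5}·(+1)^1·(-1)^4 = +1.
Ram(-21, 2002) = {2, 13}; no ℚ_2-point on the conic.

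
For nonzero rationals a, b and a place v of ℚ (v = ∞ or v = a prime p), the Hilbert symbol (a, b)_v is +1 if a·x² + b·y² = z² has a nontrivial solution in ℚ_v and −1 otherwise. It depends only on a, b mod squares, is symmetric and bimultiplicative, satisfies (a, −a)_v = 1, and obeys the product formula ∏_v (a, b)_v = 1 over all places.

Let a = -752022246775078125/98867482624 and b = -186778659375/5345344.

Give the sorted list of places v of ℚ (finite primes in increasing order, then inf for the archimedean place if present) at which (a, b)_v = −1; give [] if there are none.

Mod squares: a ≡ -5, b ≡ -55. Check v ∈ {∞, 2, 3, 5, 7, 11, 17, 37}.
v=37: a=37^2·(≡32), b=37^2·(≡31) mod 37; (32|37)=-1, (31|37)=-1; (−1)^{2·2·18}·(-1)^2·(-1)^2 = +1.
v=11: a=11^6·(≡7), b=11^1·(≡8) mod 11; (7|11)=-1, (8|11)=-1; (−1)^{6·1·5}·(-1)^1·(-1)^6 = -1.
v=∞: -5 < 0 and -55 < 0  ⇒  (a,b)_∞ = -1.
v=17: a=17^-6·(≡14), b=17^-4·(≡1) mod 17; (14|17)=-1, (1|17)=+1; (−1)^{-6·-4·8}·(-1)^-4·(+1)^-6 = +1.
v=5: a=5^7·(≡1), b=5^5·(≡1) mod 5; (1|5)=+1, (1|5)=+1; (−1)^{7·5·2}·(+1)^5·(+1)^7 = +1.
v=3: a=3^4·(≡1), b=3^4·(≡2) mod 3; (1|3)=+1, (2|3)=-1; (−1)^{4·4·1}·(+1)^4·(-1)^4 = +1.
v=7: a=7^2·(≡4), b=7^2·(≡1) mod 7; (4|7)=+1, (1|7)=+1; (−1)^{2·2·3}·(+1)^2·(+1)^2 = +1.
v=2: v_2(a)=-12, v_2(b)=-6; units ≡ 3, 1 (mod 8); ε·ε+αω+βω = 1·0+-12·0+-6·1 ≡ 0  ⇒  (a,b)_2 = +1.
|Ram(-5, -55)| = 2, even; anisotropic at {11, ∞}.

[11, inf]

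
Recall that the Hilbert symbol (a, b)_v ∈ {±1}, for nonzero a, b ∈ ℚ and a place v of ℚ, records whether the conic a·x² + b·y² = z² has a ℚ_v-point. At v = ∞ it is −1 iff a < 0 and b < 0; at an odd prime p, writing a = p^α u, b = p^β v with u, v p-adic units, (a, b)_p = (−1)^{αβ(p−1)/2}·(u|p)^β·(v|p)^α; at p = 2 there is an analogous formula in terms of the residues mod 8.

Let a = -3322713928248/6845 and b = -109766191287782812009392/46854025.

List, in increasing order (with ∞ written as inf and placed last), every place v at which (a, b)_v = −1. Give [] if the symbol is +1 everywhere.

[2, 5, 43, inf]

(a, b) ≡ (-229190, -43) mod (ℚ^×)²; places V = {2, 3, 5, 11, 13, 17, 37, 41, 43, ∞}.
(a,b)_5: α=-1, u≡3; β=-2, v≡3 (mod 5); (3|5)=-1, (3|5)=-1; sign (−1)^0·-1^-2·-1^-1 = -1.
(a,b)_2: α=3, β=4; u≡5, v≡5 (mod 8); ε(u)ε(v)=0·0, αω(v)=3·1, βω(u)=4·1; sum ≡ 1  ⇒  -1.
(a,b)_41: α=1, u≡12; β=2, v≡1 (mod 41); (12|41)=-1, (1|41)=+1; sign (−1)^0·-1^2·+1^1 = +1.
(a,b)_13: α=1, u≡7; β=0, v≡3 (mod 13); (7|13)=-1, (3|13)=+1; sign (−1)^0·-1^0·+1^1 = +1.
(a,b)_11: α=2, u≡2; β=4, v≡9 (mod 11); (2|11)=-1, (9|11)=+1; sign (−1)^0·-1^4·+1^2 = +1.
(a,b)_∞: sgn(-229190)=−, sgn(-43)=−, so -1.
(a,b)_3: α=4, u≡1; β=8, v≡2 (mod 3); (1|3)=+1, (2|3)=-1; sign (−1)^0·+1^8·-1^4 = +1.
(a,b)_43: α=3, u≡8; β=5, v≡22 (mod 43); (8|43)=-1, (22|43)=-1; sign (−1)^1·-1^5·-1^3 = -1.
(a,b)_37: α=-2, u≡16; β=-4, v≡20 (mod 37); (16|37)=+1, (20|37)=-1; sign (−1)^0·+1^-4·-1^-2 = +1.
(a,b)_17: α=0, u≡9; β=2, v≡15 (mod 17); (9|17)=+1, (15|17)=+1; sign (−1)^0·+1^2·+1^0 = +1.
(-229190, -43 / ℚ) ramifies at {2, 5, 43, ∞}: a division algebra.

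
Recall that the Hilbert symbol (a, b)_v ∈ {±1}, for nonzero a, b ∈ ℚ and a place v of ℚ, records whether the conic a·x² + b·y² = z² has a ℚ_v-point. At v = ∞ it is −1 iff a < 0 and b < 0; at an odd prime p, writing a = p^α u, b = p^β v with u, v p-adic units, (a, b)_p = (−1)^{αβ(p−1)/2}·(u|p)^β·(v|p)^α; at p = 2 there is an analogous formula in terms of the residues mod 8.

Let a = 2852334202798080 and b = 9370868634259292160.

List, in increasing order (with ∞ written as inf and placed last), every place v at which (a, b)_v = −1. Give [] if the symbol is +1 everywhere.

[5, 7, 11, 13]

(a, b) ≡ (2145, 910) mod (ℚ^×)²; places V = {2, 3, 5, 7, 11, 13, ∞}.
(a,b)_∞: sgn(2145)=+, sgn(910)=+, so +1.
(a,b)_3: α=5, u≡1; β=4, v≡1 (mod 3); (1|3)=+1, (1|3)=+1; sign (−1)^0·+1^4·+1^5 = +1.
(a,b)_5: α=1, u≡1; β=1, v≡2 (mod 5); (1|5)=+1, (2|5)=-1; sign (−1)^0·+1^1·-1^1 = -1.
(a,b)_11: α=3, u≡10; β=4, v≡2 (mod 11); (10|11)=-1, (2|11)=-1; sign (−1)^0·-1^4·-1^3 = -1.
(a,b)_7: α=2, u≡5; β=3, v≡4 (mod 7); (5|7)=-1, (4|7)=+1; sign (−1)^0·-1^3·+1^2 = -1.
(a,b)_13: α=3, u≡4; β=3, v≡7 (mod 13); (4|13)=+1, (7|13)=-1; sign (−1)^0·+1^3·-1^3 = -1.
(a,b)_2: α=14, β=21; u≡1, v≡7 (mod 8); ε(u)ε(v)=0·1, αω(v)=14·0, βω(u)=21·0; sum ≡ 0  ⇒  +1.
Ram(2145, 910) = {5, 7, 11, 13}; no ℚ_5-point on the conic.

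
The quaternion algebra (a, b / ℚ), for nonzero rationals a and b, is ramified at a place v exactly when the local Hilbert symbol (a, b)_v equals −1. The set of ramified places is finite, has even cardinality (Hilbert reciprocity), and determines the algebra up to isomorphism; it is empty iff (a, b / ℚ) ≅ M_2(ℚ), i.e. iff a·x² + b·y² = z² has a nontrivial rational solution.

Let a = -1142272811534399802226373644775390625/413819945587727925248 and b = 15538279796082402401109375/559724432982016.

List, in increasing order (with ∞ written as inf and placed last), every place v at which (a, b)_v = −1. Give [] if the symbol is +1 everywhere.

Mod squares: a ≡ -2, b ≡ 231. Check v ∈ {∞, 2, 3, 5, 7, 11, 19, 37}.
v=3: a=3^26·(≡1), b=3^19·(≡2) mod 3; (1|3)=+1, (2|3)=-1; (−1)^{26·19·1}·(+1)^19·(-1)^26 = +1.
v=7: a=7^2·(≡3), b=7^3·(≡6) mod 7; (3|7)=-1, (6|7)=-1; (−1)^{2·3·3}·(-1)^3·(-1)^2 = -1.
v=∞: -2 < 0 and 231 > 0  ⇒  (a,b)_∞ = +1.
v=5: a=5^12·(≡2), b=5^6·(≡1) mod 5; (2|5)=-1, (1|5)=+1; (−1)^{12·6·2}·(-1)^6·(+1)^12 = +1.
v=2: v_2(a)=-43, v_2(b)=-32; units ≡ 7, 7 (mod 8); ε·ε+αω+βω = 1·1+-43·0+-32·0 ≡ 1  ⇒  (a,b)_2 = -1.
v=19: a=19^-6·(≡5), b=19^-4·(≡13) mod 19; (5|19)=+1, (13|19)=-1; (−1)^{-6·-4·9}·(+1)^-4·(-1)^-6 = +1.
v=11: a=11^4·(≡9), b=11^3·(≡2) mod 11; (9|11)=+1, (2|11)=-1; (−1)^{4·3·5}·(+1)^3·(-1)^4 = +1.
v=37: a=37^6·(≡2), b=37^4·(≡28) mod 37; (2|37)=-1, (28|37)=+1; (−1)^{6·4·18}·(-1)^4·(+1)^6 = +1.
Ram(-2, 231) = {2, 7}; no ℚ_2-point on the conic.

[2, 7]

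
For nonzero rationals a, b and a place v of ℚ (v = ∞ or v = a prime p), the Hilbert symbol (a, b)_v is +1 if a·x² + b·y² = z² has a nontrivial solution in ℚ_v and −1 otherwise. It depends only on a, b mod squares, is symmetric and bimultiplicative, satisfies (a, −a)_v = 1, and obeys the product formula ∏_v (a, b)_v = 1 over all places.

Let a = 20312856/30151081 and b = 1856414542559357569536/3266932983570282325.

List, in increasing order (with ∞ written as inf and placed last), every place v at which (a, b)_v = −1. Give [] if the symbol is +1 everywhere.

(a, b) ≡ (86, 14622322) mod (ℚ^×)²; places V = {2, 3, 5, 11, 13, 17, 19, 29, 31, 41, 43, ∞}.
(a,b)_2: α=3, β=9; u≡3, v≡1 (mod 8); ε(u)ε(v)=1·0, αω(v)=3·0, βω(u)=9·1; sum ≡ 1  ⇒  -1.
(a,b)_19: α=-2, u≡2; β=-4, v≡7 (mod 19); (2|19)=-1, (7|19)=+1; sign (−1)^0·-1^-4·+1^-2 = +1.
(a,b)_3: α=10, u≡2; β=20, v≡1 (mod 3); (2|3)=-1, (1|3)=+1; sign (−1)^0·-1^20·+1^10 = +1.
(a,b)_11: α=0, u≡9; β=1, v≡8 (mod 11); (9|11)=+1, (8|11)=-1; sign (−1)^0·+1^1·-1^0 = +1.
(a,b)_41: α=0, u≡16; β=1, v≡12 (mod 41); (16|41)=+1, (12|41)=-1; sign (−1)^0·+1^1·-1^0 = +1.
(a,b)_31: α=0, u≡26; β=-4, v≡19 (mod 31); (26|31)=-1, (19|31)=+1; sign (−1)^0·-1^-4·+1^0 = +1.
(a,b)_13: α=0, u≡8; β=-1, v≡2 (mod 13); (8|13)=-1, (2|13)=-1; sign (−1)^0·-1^-1·-1^0 = -1.
(a,b)_43: α=1, u≡2; β=3, v≡14 (mod 43); (2|43)=-1, (14|43)=+1; sign (−1)^1·-1^3·+1^1 = +1.
(a,b)_∞: sgn(86)=+, sgn(14622322)=+, so +1.
(a,b)_17: α=-4, u≡8; β=-4, v≡12 (mod 17); (8|17)=+1, (12|17)=-1; sign (−1)^0·+1^-4·-1^-4 = +1.
(a,b)_5: α=0, u≡1; β=-2, v≡2 (mod 5); (1|5)=+1, (2|5)=-1; sign (−1)^0·+1^-2·-1^0 = +1.
(a,b)_29: α=0, u≡23; β=1, v≡5 (mod 29); (23|29)=+1, (5|29)=+1; sign (−1)^0·+1^1·+1^0 = +1.
(86, 14622322 / ℚ) ramifies at {2, 13}: a division algebra.

[2, 13]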